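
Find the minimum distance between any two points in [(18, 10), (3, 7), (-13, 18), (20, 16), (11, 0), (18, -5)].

Computing all pairwise distances among 6 points:

d((18, 10), (3, 7)) = 15.2971
d((18, 10), (-13, 18)) = 32.0156
d((18, 10), (20, 16)) = 6.3246 <-- minimum
d((18, 10), (11, 0)) = 12.2066
d((18, 10), (18, -5)) = 15.0
d((3, 7), (-13, 18)) = 19.4165
d((3, 7), (20, 16)) = 19.2354
d((3, 7), (11, 0)) = 10.6301
d((3, 7), (18, -5)) = 19.2094
d((-13, 18), (20, 16)) = 33.0606
d((-13, 18), (11, 0)) = 30.0
d((-13, 18), (18, -5)) = 38.6005
d((20, 16), (11, 0)) = 18.3576
d((20, 16), (18, -5)) = 21.095
d((11, 0), (18, -5)) = 8.6023

Closest pair: (18, 10) and (20, 16) with distance 6.3246

The closest pair is (18, 10) and (20, 16) with Euclidean distance 6.3246. For 6 points, brute-force pairwise comparison is shown above. For large n, the divide-and-conquer algorithm (sort by x, recurse on halves, check the dividing strip) achieves O(n log n).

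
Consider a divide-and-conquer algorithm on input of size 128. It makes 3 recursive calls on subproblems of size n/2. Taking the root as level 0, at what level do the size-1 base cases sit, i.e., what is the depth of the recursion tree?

For divide and conquer with division factor 2:

Problem sizes at each level:
Level 0: 128
Level 1: 64
Level 2: 32
Level 3: 16
Level 4: 8
Level 5: 4
Level 6: 2
Level 7: 1

The root is level 0 and the size-1 base case is level 7 (the tree spans levels 0 through 7, i.e. 8 levels counting the root), so the depth is the number of divisions: log_2(128) = 7

The recursion tree depth is log_2(128) = 7. At each level, the problem size is divided by 2, so it takes 7 divisions to reduce to a base case of size 1. The algorithm makes 3 recursive calls at each level.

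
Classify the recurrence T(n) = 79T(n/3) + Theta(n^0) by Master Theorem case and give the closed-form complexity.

Master Theorem for T(n) = 79T(n/3) + O(n^0):

a = 79, b = 3, c = 0
log_b(a) = log_3(79) = 3.9772

Case 1: c = 0 < log_3(79) = 3.9772
T(n) = O(n^(log_3 79))

For T(n) = 79T(n/3) + O(n^0): log_3(79) = 3.9772. This is Case 1 of the Master Theorem (c < log_b(a), work dominated by leaves), giving O(n^(log_3 79)).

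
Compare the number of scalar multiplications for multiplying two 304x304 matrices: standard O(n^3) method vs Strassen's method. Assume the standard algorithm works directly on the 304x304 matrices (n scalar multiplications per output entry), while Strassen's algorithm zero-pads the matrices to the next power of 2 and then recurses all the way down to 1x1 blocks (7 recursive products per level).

Matrix multiplication for 304x304 matrices:

Strassen's algorithm requires power-of-2 dimensions. Pad 304x304 to 512x512 (next power of 2).

Standard algorithm: 304^3 = 28094464 multiplications
Strassen's algorithm: 7^(log2(512)) = 7^9 = 40353607 multiplications
Difference: 28094464 - 40353607 = -12259143 (Strassen uses MORE here due to padding overhead — for small or just-over-power-of-2 n, padding can outweigh the per-level savings)

Standard: 28094464 multiplications (304^3). Strassen: 40353607 multiplications (7^9, after padding to 512x512). Strassen reduces 8 recursive multiplications to 7 at each level.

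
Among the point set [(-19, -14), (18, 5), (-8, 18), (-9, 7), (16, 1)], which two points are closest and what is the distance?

Computing all pairwise distances among 5 points:

d((-19, -14), (18, 5)) = 41.5933
d((-19, -14), (-8, 18)) = 33.8378
d((-19, -14), (-9, 7)) = 23.2594
d((-19, -14), (16, 1)) = 38.0789
d((18, 5), (-8, 18)) = 29.0689
d((18, 5), (-9, 7)) = 27.074
d((18, 5), (16, 1)) = 4.4721 <-- minimum
d((-8, 18), (-9, 7)) = 11.0454
d((-8, 18), (16, 1)) = 29.4109
d((-9, 7), (16, 1)) = 25.7099

Closest pair: (18, 5) and (16, 1) with distance 4.4721

The closest pair is (18, 5) and (16, 1) with Euclidean distance 4.4721. For 5 points, brute-force pairwise comparison is shown above. For large n, the divide-and-conquer algorithm (sort by x, recurse on halves, check the dividing strip) achieves O(n log n).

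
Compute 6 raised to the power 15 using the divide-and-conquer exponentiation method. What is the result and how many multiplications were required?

Computing 6^15 by squaring (build up from 6^1; each line after the first costs one multiplication):

6^1 = 6
6^2 = (6^1)^2 = 6^2 = 36
6^3 = 6 * 6^2 = 6 * 36 = 216
6^6 = (6^3)^2 = 216^2 = 46656
6^7 = 6 * 6^6 = 6 * 46656 = 279936
6^14 = (6^7)^2 = 279936^2 = 78364164096
6^15 = 6 * 6^14 = 6 * 78364164096 = 470184984576

Result: 470184984576
Multiplications needed: 6 (6 lines after 6^1)

6^15 = 470184984576. Using exponentiation by squaring, this requires 6 multiplications. The key idea: if the exponent is even, square the half-power; if odd, multiply by the base once.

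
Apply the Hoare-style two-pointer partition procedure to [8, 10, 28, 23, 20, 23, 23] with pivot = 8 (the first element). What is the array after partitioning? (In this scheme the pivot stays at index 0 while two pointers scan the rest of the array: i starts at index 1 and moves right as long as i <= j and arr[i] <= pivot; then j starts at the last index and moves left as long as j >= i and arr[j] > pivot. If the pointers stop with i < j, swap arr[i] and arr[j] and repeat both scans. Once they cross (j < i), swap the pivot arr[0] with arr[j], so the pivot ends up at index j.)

Hoare-style two-pointer partition with pivot = 8:

Initial array: [8, 10, 28, 23, 20, 23, 23]

Pointers start at i = 1, j = 6.
i ends at 1, j ends at 0: the pointers have crossed (j < i), so scanning stops.

j = 0, so swapping arr[0] with arr[j] leaves the pivot at position 0: [8, 10, 28, 23, 20, 23, 23]
Pivot position: 0

After partitioning with pivot 8, the array becomes [8, 10, 28, 23, 20, 23, 23]. The pivot is placed at index 0. All elements to the left of the pivot are <= 8, and all elements to the right are > 8.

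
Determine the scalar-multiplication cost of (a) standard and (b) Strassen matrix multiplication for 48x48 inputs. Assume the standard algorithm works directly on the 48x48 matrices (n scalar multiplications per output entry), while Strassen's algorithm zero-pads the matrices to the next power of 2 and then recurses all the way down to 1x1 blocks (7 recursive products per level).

Matrix multiplication for 48x48 matrices:

Strassen's algorithm requires power-of-2 dimensions. Pad 48x48 to 64x64 (next power of 2).

Standard algorithm: 48^3 = 110592 multiplications
Strassen's algorithm: 7^(log2(64)) = 7^6 = 117649 multiplications
Difference: 110592 - 117649 = -7057 (Strassen uses MORE here due to padding overhead — for small or just-over-power-of-2 n, padding can outweigh the per-level savings)

Standard: 110592 multiplications (48^3). Strassen: 117649 multiplications (7^6, after padding to 64x64). Strassen reduces 8 recursive multiplications to 7 at each level.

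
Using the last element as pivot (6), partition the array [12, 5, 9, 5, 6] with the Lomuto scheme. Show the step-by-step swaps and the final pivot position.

Lomuto partition with pivot = 6:

Initial array: [12, 5, 9, 5, 6]

arr[0]=12 > 6: no swap
arr[1]=5 <= 6: swap with position 0, array becomes [5, 12, 9, 5, 6]
arr[2]=9 > 6: no swap
arr[3]=5 <= 6: swap with position 1, array becomes [5, 5, 9, 12, 6]

Place pivot at position 2: [5, 5, 6, 12, 9]
Pivot position: 2

After partitioning with pivot 6, the array becomes [5, 5, 6, 12, 9]. The pivot is placed at index 2. All elements to the left of the pivot are <= 6, and all elements to the right are > 6.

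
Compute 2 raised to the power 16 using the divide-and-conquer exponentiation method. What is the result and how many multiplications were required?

Computing 2^16 by squaring (build up from 2^1; each line after the first costs one multiplication):

2^1 = 2
2^2 = (2^1)^2 = 2^2 = 4
2^4 = (2^2)^2 = 4^2 = 16
2^8 = (2^4)^2 = 16^2 = 256
2^16 = (2^8)^2 = 256^2 = 65536

Result: 65536
Multiplications needed: 4 (4 lines after 2^1)

2^16 = 65536. Using exponentiation by squaring, this requires 4 multiplications. The key idea: if the exponent is even, square the half-power; if odd, multiply by the base once.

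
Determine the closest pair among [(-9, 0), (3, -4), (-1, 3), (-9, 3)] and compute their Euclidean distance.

Computing all pairwise distances among 4 points:

d((-9, 0), (3, -4)) = 12.6491
d((-9, 0), (-1, 3)) = 8.544
d((-9, 0), (-9, 3)) = 3.0 <-- minimum
d((3, -4), (-1, 3)) = 8.0623
d((3, -4), (-9, 3)) = 13.8924
d((-1, 3), (-9, 3)) = 8.0

Closest pair: (-9, 0) and (-9, 3) with distance 3.0

The closest pair is (-9, 0) and (-9, 3) with Euclidean distance 3.0. For 4 points, brute-force pairwise comparison is shown above. For large n, the divide-and-conquer algorithm (sort by x, recurse on halves, check the dividing strip) achieves O(n log n).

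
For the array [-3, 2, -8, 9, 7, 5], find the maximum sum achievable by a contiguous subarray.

Using Kadane's algorithm on [-3, 2, -8, 9, 7, 5]:

Scanning through the array:
Position 1 (value 2): max_ending_here = 2, max_so_far = 2
Position 2 (value -8): max_ending_here = -6, max_so_far = 2
Position 3 (value 9): max_ending_here = 9, max_so_far = 9
Position 4 (value 7): max_ending_here = 16, max_so_far = 16
Position 5 (value 5): max_ending_here = 21, max_so_far = 21

Maximum subarray: [9, 7, 5]
Maximum sum: 21

The maximum subarray is [9, 7, 5] with sum 21. This subarray runs from index 3 to index 5.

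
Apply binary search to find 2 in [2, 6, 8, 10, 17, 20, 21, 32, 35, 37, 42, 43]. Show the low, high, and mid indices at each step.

Binary search for 2 in [2, 6, 8, 10, 17, 20, 21, 32, 35, 37, 42, 43]:

lo=0, hi=11, mid=5, arr[mid]=20 -> 20 > 2, search left half
lo=0, hi=4, mid=2, arr[mid]=8 -> 8 > 2, search left half
lo=0, hi=1, mid=0, arr[mid]=2 -> Found target at index 0!

Binary search finds 2 at index 0 after 3 comparisons. The search repeatedly halves the search space by comparing with the middle element.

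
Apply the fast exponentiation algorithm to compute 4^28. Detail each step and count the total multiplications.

Computing 4^28 by squaring (build up from 4^1; each line after the first costs one multiplication):

4^1 = 4
4^2 = (4^1)^2 = 4^2 = 16
4^3 = 4 * 4^2 = 4 * 16 = 64
4^6 = (4^3)^2 = 64^2 = 4096
4^7 = 4 * 4^6 = 4 * 4096 = 16384
4^14 = (4^7)^2 = 16384^2 = 268435456
4^28 = (4^14)^2 = 268435456^2 = 72057594037927936

Result: 72057594037927936
Multiplications needed: 6 (6 lines after 4^1)

4^28 = 72057594037927936. Using exponentiation by squaring, this requires 6 multiplications. The key idea: if the exponent is even, square the half-power; if odd, multiply by the base once.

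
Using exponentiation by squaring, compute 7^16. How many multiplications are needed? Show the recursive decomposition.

Computing 7^16 by squaring (build up from 7^1; each line after the first costs one multiplication):

7^1 = 7
7^2 = (7^1)^2 = 7^2 = 49
7^4 = (7^2)^2 = 49^2 = 2401
7^8 = (7^4)^2 = 2401^2 = 5764801
7^16 = (7^8)^2 = 5764801^2 = 33232930569601

Result: 33232930569601
Multiplications needed: 4 (4 lines after 7^1)

7^16 = 33232930569601. Using exponentiation by squaring, this requires 4 multiplications. The key idea: if the exponent is even, square the half-power; if odd, multiply by the base once.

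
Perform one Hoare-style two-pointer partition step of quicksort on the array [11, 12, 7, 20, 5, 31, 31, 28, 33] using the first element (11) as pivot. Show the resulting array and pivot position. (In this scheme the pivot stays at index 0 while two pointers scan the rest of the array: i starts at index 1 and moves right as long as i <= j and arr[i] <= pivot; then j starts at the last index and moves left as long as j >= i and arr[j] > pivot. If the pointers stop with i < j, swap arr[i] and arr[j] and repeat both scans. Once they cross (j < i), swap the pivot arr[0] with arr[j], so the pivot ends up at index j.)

Hoare-style two-pointer partition with pivot = 11:

Initial array: [11, 12, 7, 20, 5, 31, 31, 28, 33]

Pointers start at i = 1, j = 8.
i stops at index 1 (arr[1]=12 > 11), j stops at index 4 (arr[4]=5 <= 11): swap arr[1] and arr[4], array becomes [11, 5, 7, 20, 12, 31, 31, 28, 33]
i ends at 3, j ends at 2: the pointers have crossed (j < i), so scanning stops.

Swap pivot arr[0] with arr[2] to place pivot at position 2: [7, 5, 11, 20, 12, 31, 31, 28, 33]
Pivot position: 2

After partitioning with pivot 11, the array becomes [7, 5, 11, 20, 12, 31, 31, 28, 33]. The pivot is placed at index 2. All elements to the left of the pivot are <= 11, and all elements to the right are > 11.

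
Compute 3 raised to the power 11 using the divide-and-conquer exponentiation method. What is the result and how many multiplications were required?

Computing 3^11 by squaring (build up from 3^1; each line after the first costs one multiplication):

3^1 = 3
3^2 = (3^1)^2 = 3^2 = 9
3^4 = (3^2)^2 = 9^2 = 81
3^5 = 3 * 3^4 = 3 * 81 = 243
3^10 = (3^5)^2 = 243^2 = 59049
3^11 = 3 * 3^10 = 3 * 59049 = 177147

Result: 177147
Multiplications needed: 5 (5 lines after 3^1)

3^11 = 177147. Using exponentiation by squaring, this requires 5 multiplications. The key idea: if the exponent is even, square the half-power; if odd, multiply by the base once.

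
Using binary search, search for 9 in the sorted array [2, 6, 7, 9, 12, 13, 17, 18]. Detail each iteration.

Binary search for 9 in [2, 6, 7, 9, 12, 13, 17, 18]:

lo=0, hi=7, mid=3, arr[mid]=9 -> Found target at index 3!

Binary search finds 9 at index 3 after 1 comparisons. The search repeatedly halves the search space by comparing with the middle element.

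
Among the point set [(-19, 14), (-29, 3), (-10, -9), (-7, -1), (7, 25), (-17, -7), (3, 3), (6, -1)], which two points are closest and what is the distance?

Computing all pairwise distances among 8 points:

d((-19, 14), (-29, 3)) = 14.8661
d((-19, 14), (-10, -9)) = 24.6982
d((-19, 14), (-7, -1)) = 19.2094
d((-19, 14), (7, 25)) = 28.2312
d((-19, 14), (-17, -7)) = 21.095
d((-19, 14), (3, 3)) = 24.5967
d((-19, 14), (6, -1)) = 29.1548
d((-29, 3), (-10, -9)) = 22.4722
d((-29, 3), (-7, -1)) = 22.3607
d((-29, 3), (7, 25)) = 42.19
d((-29, 3), (-17, -7)) = 15.6205
d((-29, 3), (3, 3)) = 32.0
d((-29, 3), (6, -1)) = 35.2278
d((-10, -9), (-7, -1)) = 8.544
d((-10, -9), (7, 25)) = 38.0132
d((-10, -9), (-17, -7)) = 7.2801
d((-10, -9), (3, 3)) = 17.6918
d((-10, -9), (6, -1)) = 17.8885
d((-7, -1), (7, 25)) = 29.5296
d((-7, -1), (-17, -7)) = 11.6619
d((-7, -1), (3, 3)) = 10.7703
d((-7, -1), (6, -1)) = 13.0
d((7, 25), (-17, -7)) = 40.0
d((7, 25), (3, 3)) = 22.3607
d((7, 25), (6, -1)) = 26.0192
d((-17, -7), (3, 3)) = 22.3607
d((-17, -7), (6, -1)) = 23.7697
d((3, 3), (6, -1)) = 5.0 <-- minimum

Closest pair: (3, 3) and (6, -1) with distance 5.0

The closest pair is (3, 3) and (6, -1) with Euclidean distance 5.0. For 8 points, brute-force pairwise comparison is shown above. For large n, the divide-and-conquer algorithm (sort by x, recurse on halves, check the dividing strip) achieves O(n log n).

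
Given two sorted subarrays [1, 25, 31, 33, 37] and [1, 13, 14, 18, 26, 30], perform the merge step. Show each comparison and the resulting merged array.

Merging process:

Compare 1 vs 1: take 1 from left. Merged: [1]
Compare 25 vs 1: take 1 from right. Merged: [1, 1]
Compare 25 vs 13: take 13 from right. Merged: [1, 1, 13]
Compare 25 vs 14: take 14 from right. Merged: [1, 1, 13, 14]
Compare 25 vs 18: take 18 from right. Merged: [1, 1, 13, 14, 18]
Compare 25 vs 26: take 25 from left. Merged: [1, 1, 13, 14, 18, 25]
Compare 31 vs 26: take 26 from right. Merged: [1, 1, 13, 14, 18, 25, 26]
Compare 31 vs 30: take 30 from right. Merged: [1, 1, 13, 14, 18, 25, 26, 30]
Append remaining from left: [31, 33, 37]. Merged: [1, 1, 13, 14, 18, 25, 26, 30, 31, 33, 37]

Final merged array: [1, 1, 13, 14, 18, 25, 26, 30, 31, 33, 37]
Total comparisons: 8

The merged array is [1, 1, 13, 14, 18, 25, 26, 30, 31, 33, 37], requiring 8 comparisons. The merge step runs in O(n) time where n is the total number of elements.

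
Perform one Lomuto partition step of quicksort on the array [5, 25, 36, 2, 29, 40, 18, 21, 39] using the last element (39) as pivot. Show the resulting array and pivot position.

Lomuto partition with pivot = 39:

Initial array: [5, 25, 36, 2, 29, 40, 18, 21, 39]

arr[0]=5 <= 39: swap with position 0, array becomes [5, 25, 36, 2, 29, 40, 18, 21, 39]
arr[1]=25 <= 39: swap with position 1, array becomes [5, 25, 36, 2, 29, 40, 18, 21, 39]
arr[2]=36 <= 39: swap with position 2, array becomes [5, 25, 36, 2, 29, 40, 18, 21, 39]
arr[3]=2 <= 39: swap with position 3, array becomes [5, 25, 36, 2, 29, 40, 18, 21, 39]
arr[4]=29 <= 39: swap with position 4, array becomes [5, 25, 36, 2, 29, 40, 18, 21, 39]
arr[5]=40 > 39: no swap
arr[6]=18 <= 39: swap with position 5, array becomes [5, 25, 36, 2, 29, 18, 40, 21, 39]
arr[7]=21 <= 39: swap with position 6, array becomes [5, 25, 36, 2, 29, 18, 21, 40, 39]

Place pivot at position 7: [5, 25, 36, 2, 29, 18, 21, 39, 40]
Pivot position: 7

After partitioning with pivot 39, the array becomes [5, 25, 36, 2, 29, 18, 21, 39, 40]. The pivot is placed at index 7. All elements to the left of the pivot are <= 39, and all elements to the right are > 39.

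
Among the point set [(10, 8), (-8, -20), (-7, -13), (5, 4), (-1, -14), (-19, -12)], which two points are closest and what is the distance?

Computing all pairwise distances among 6 points:

d((10, 8), (-8, -20)) = 33.2866
d((10, 8), (-7, -13)) = 27.0185
d((10, 8), (5, 4)) = 6.4031
d((10, 8), (-1, -14)) = 24.5967
d((10, 8), (-19, -12)) = 35.2278
d((-8, -20), (-7, -13)) = 7.0711
d((-8, -20), (5, 4)) = 27.2947
d((-8, -20), (-1, -14)) = 9.2195
d((-8, -20), (-19, -12)) = 13.6015
d((-7, -13), (5, 4)) = 20.8087
d((-7, -13), (-1, -14)) = 6.0828 <-- minimum
d((-7, -13), (-19, -12)) = 12.0416
d((5, 4), (-1, -14)) = 18.9737
d((5, 4), (-19, -12)) = 28.8444
d((-1, -14), (-19, -12)) = 18.1108

Closest pair: (-7, -13) and (-1, -14) with distance 6.0828

The closest pair is (-7, -13) and (-1, -14) with Euclidean distance 6.0828. For 6 points, brute-force pairwise comparison is shown above. For large n, the divide-and-conquer algorithm (sort by x, recurse on halves, check the dividing strip) achieves O(n log n).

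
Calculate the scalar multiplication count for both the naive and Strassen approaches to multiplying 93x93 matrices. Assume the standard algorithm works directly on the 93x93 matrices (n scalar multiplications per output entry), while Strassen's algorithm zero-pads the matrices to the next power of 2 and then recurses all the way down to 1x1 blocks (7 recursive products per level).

Matrix multiplication for 93x93 matrices:

Strassen's algorithm requires power-of-2 dimensions. Pad 93x93 to 128x128 (next power of 2).

Standard algorithm: 93^3 = 804357 multiplications
Strassen's algorithm: 7^(log2(128)) = 7^7 = 823543 multiplications
Difference: 804357 - 823543 = -19186 (Strassen uses MORE here due to padding overhead — for small or just-over-power-of-2 n, padding can outweigh the per-level savings)

Standard: 804357 multiplications (93^3). Strassen: 823543 multiplications (7^7, after padding to 128x128). Strassen reduces 8 recursive multiplications to 7 at each level.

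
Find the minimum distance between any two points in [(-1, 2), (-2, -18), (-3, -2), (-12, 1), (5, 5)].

Computing all pairwise distances among 5 points:

d((-1, 2), (-2, -18)) = 20.025
d((-1, 2), (-3, -2)) = 4.4721 <-- minimum
d((-1, 2), (-12, 1)) = 11.0454
d((-1, 2), (5, 5)) = 6.7082
d((-2, -18), (-3, -2)) = 16.0312
d((-2, -18), (-12, 1)) = 21.4709
d((-2, -18), (5, 5)) = 24.0416
d((-3, -2), (-12, 1)) = 9.4868
d((-3, -2), (5, 5)) = 10.6301
d((-12, 1), (5, 5)) = 17.4642

Closest pair: (-1, 2) and (-3, -2) with distance 4.4721

The closest pair is (-1, 2) and (-3, -2) with Euclidean distance 4.4721. For 5 points, brute-force pairwise comparison is shown above. For large n, the divide-and-conquer algorithm (sort by x, recurse on halves, check the dividing strip) achieves O(n log n).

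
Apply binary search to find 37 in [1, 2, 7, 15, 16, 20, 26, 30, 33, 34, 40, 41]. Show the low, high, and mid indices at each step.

Binary search for 37 in [1, 2, 7, 15, 16, 20, 26, 30, 33, 34, 40, 41]:

lo=0, hi=11, mid=5, arr[mid]=20 -> 20 < 37, search right half
lo=6, hi=11, mid=8, arr[mid]=33 -> 33 < 37, search right half
lo=9, hi=11, mid=10, arr[mid]=40 -> 40 > 37, search left half
lo=9, hi=9, mid=9, arr[mid]=34 -> 34 < 37, search right half
lo=10 > hi=9, target 37 not found

Binary search determines that 37 is not in the array after 4 comparisons. The search space was exhausted without finding the target.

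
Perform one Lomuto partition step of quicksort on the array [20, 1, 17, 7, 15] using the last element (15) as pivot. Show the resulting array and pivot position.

Lomuto partition with pivot = 15:

Initial array: [20, 1, 17, 7, 15]

arr[0]=20 > 15: no swap
arr[1]=1 <= 15: swap with position 0, array becomes [1, 20, 17, 7, 15]
arr[2]=17 > 15: no swap
arr[3]=7 <= 15: swap with position 1, array becomes [1, 7, 17, 20, 15]

Place pivot at position 2: [1, 7, 15, 20, 17]
Pivot position: 2

After partitioning with pivot 15, the array becomes [1, 7, 15, 20, 17]. The pivot is placed at index 2. All elements to the left of the pivot are <= 15, and all elements to the right are > 15.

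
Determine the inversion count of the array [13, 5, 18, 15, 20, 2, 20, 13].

Finding inversions in [13, 5, 18, 15, 20, 2, 20, 13]:

(0, 1): arr[0]=13 > arr[1]=5
(0, 5): arr[0]=13 > arr[5]=2
(1, 5): arr[1]=5 > arr[5]=2
(2, 3): arr[2]=18 > arr[3]=15
(2, 5): arr[2]=18 > arr[5]=2
(2, 7): arr[2]=18 > arr[7]=13
(3, 5): arr[3]=15 > arr[5]=2
(3, 7): arr[3]=15 > arr[7]=13
(4, 5): arr[4]=20 > arr[5]=2
(4, 7): arr[4]=20 > arr[7]=13
(6, 7): arr[6]=20 > arr[7]=13

Total inversions: 11

The array has 11 inversion(s): (0,1), (0,5), (1,5), (2,3), (2,5), (2,7), (3,5), (3,7), (4,5), (4,7), (6,7). Each pair (i,j) satisfies i < j and arr[i] > arr[j].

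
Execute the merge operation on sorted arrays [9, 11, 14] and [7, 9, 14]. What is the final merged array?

Merging process:

Compare 9 vs 7: take 7 from right. Merged: [7]
Compare 9 vs 9: take 9 from left. Merged: [7, 9]
Compare 11 vs 9: take 9 from right. Merged: [7, 9, 9]
Compare 11 vs 14: take 11 from left. Merged: [7, 9, 9, 11]
Compare 14 vs 14: take 14 from left. Merged: [7, 9, 9, 11, 14]
Append remaining from right: [14]. Merged: [7, 9, 9, 11, 14, 14]

Final merged array: [7, 9, 9, 11, 14, 14]
Total comparisons: 5

The merged array is [7, 9, 9, 11, 14, 14], requiring 5 comparisons. The merge step runs in O(n) time where n is the total number of elements.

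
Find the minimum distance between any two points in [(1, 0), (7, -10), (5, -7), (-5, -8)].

Computing all pairwise distances among 4 points:

d((1, 0), (7, -10)) = 11.6619
d((1, 0), (5, -7)) = 8.0623
d((1, 0), (-5, -8)) = 10.0
d((7, -10), (5, -7)) = 3.6056 <-- minimum
d((7, -10), (-5, -8)) = 12.1655
d((5, -7), (-5, -8)) = 10.0499

Closest pair: (7, -10) and (5, -7) with distance 3.6056

The closest pair is (7, -10) and (5, -7) with Euclidean distance 3.6056. For 4 points, brute-force pairwise comparison is shown above. For large n, the divide-and-conquer algorithm (sort by x, recurse on halves, check the dividing strip) achieves O(n log n).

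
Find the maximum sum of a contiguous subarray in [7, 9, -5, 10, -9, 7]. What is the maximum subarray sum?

Using Kadane's algorithm on [7, 9, -5, 10, -9, 7]:

Scanning through the array:
Position 1 (value 9): max_ending_here = 16, max_so_far = 16
Position 2 (value -5): max_ending_here = 11, max_so_far = 16
Position 3 (value 10): max_ending_here = 21, max_so_far = 21
Position 4 (value -9): max_ending_here = 12, max_so_far = 21
Position 5 (value 7): max_ending_here = 19, max_so_far = 21

Maximum subarray: [7, 9, -5, 10]
Maximum sum: 21

The maximum subarray is [7, 9, -5, 10] with sum 21. This subarray runs from index 0 to index 3.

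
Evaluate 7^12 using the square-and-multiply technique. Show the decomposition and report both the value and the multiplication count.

Computing 7^12 by squaring (build up from 7^1; each line after the first costs one multiplication):

7^1 = 7
7^2 = (7^1)^2 = 7^2 = 49
7^3 = 7 * 7^2 = 7 * 49 = 343
7^6 = (7^3)^2 = 343^2 = 117649
7^12 = (7^6)^2 = 117649^2 = 13841287201

Result: 13841287201
Multiplications needed: 4 (4 lines after 7^1)

7^12 = 13841287201. Using exponentiation by squaring, this requires 4 multiplications. The key idea: if the exponent is even, square the half-power; if odd, multiply by the base once.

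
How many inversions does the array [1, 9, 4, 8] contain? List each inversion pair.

Finding inversions in [1, 9, 4, 8]:

(1, 2): arr[1]=9 > arr[2]=4
(1, 3): arr[1]=9 > arr[3]=8

Total inversions: 2

The array has 2 inversion(s): (1,2), (1,3). Each pair (i,j) satisfies i < j and arr[i] > arr[j].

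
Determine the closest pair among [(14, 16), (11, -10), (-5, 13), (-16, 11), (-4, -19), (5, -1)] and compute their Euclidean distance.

Computing all pairwise distances among 6 points:

d((14, 16), (11, -10)) = 26.1725
d((14, 16), (-5, 13)) = 19.2354
d((14, 16), (-16, 11)) = 30.4138
d((14, 16), (-4, -19)) = 39.3573
d((14, 16), (5, -1)) = 19.2354
d((11, -10), (-5, 13)) = 28.0179
d((11, -10), (-16, 11)) = 34.2053
d((11, -10), (-4, -19)) = 17.4929
d((11, -10), (5, -1)) = 10.8167 <-- minimum
d((-5, 13), (-16, 11)) = 11.1803
d((-5, 13), (-4, -19)) = 32.0156
d((-5, 13), (5, -1)) = 17.2047
d((-16, 11), (-4, -19)) = 32.311
d((-16, 11), (5, -1)) = 24.1868
d((-4, -19), (5, -1)) = 20.1246

Closest pair: (11, -10) and (5, -1) with distance 10.8167

The closest pair is (11, -10) and (5, -1) with Euclidean distance 10.8167. For 6 points, brute-force pairwise comparison is shown above. For large n, the divide-and-conquer algorithm (sort by x, recurse on halves, check the dividing strip) achieves O(n log n).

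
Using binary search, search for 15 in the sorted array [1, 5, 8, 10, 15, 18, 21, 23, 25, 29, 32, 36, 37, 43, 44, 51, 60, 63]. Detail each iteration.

Binary search for 15 in [1, 5, 8, 10, 15, 18, 21, 23, 25, 29, 32, 36, 37, 43, 44, 51, 60, 63]:

lo=0, hi=17, mid=8, arr[mid]=25 -> 25 > 15, search left half
lo=0, hi=7, mid=3, arr[mid]=10 -> 10 < 15, search right half
lo=4, hi=7, mid=5, arr[mid]=18 -> 18 > 15, search left half
lo=4, hi=4, mid=4, arr[mid]=15 -> Found target at index 4!

Binary search finds 15 at index 4 after 4 comparisons. The search repeatedly halves the search space by comparing with the middle element.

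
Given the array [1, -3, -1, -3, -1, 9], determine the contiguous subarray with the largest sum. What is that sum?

Using Kadane's algorithm on [1, -3, -1, -3, -1, 9]:

Scanning through the array:
Position 1 (value -3): max_ending_here = -2, max_so_far = 1
Position 2 (value -1): max_ending_here = -1, max_so_far = 1
Position 3 (value -3): max_ending_here = -3, max_so_far = 1
Position 4 (value -1): max_ending_here = -1, max_so_far = 1
Position 5 (value 9): max_ending_here = 9, max_so_far = 9

Maximum subarray: [9]
Maximum sum: 9

The maximum subarray is [9] with sum 9. This subarray runs from index 5 to index 5.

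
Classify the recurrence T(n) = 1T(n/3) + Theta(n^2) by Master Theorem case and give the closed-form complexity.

Master Theorem for T(n) = 1T(n/3) + O(n^2):

a = 1, b = 3, c = 2
log_b(a) = log_3(1) = 0.0000

Case 3: c = 2 > log_3(1) = 0.0000
T(n) = O(n^2) = O(n^2)

For T(n) = 1T(n/3) + O(n^2): log_3(1) = 0.0000. This is Case 3 of the Master Theorem (c > log_b(a), work dominated by root), giving O(n^2).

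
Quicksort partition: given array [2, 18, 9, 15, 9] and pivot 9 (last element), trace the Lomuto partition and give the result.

Lomuto partition with pivot = 9:

Initial array: [2, 18, 9, 15, 9]

arr[0]=2 <= 9: swap with position 0, array becomes [2, 18, 9, 15, 9]
arr[1]=18 > 9: no swap
arr[2]=9 <= 9: swap with position 1, array becomes [2, 9, 18, 15, 9]
arr[3]=15 > 9: no swap

Place pivot at position 2: [2, 9, 9, 15, 18]
Pivot position: 2

After partitioning with pivot 9, the array becomes [2, 9, 9, 15, 18]. The pivot is placed at index 2. All elements to the left of the pivot are <= 9, and all elements to the right are > 9.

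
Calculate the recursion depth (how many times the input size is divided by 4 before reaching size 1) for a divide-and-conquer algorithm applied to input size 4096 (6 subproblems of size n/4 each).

For divide and conquer with division factor 4:

Problem sizes at each level:
Level 0: 4096
Level 1: 1024
Level 2: 256
Level 3: 64
Level 4: 16
Level 5: 4
Level 6: 1

The root is level 0 and the size-1 base case is level 6 (the tree spans levels 0 through 6, i.e. 7 levels counting the root), so the depth is the number of divisions: log_4(4096) = 6

The recursion tree depth is log_4(4096) = 6. At each level, the problem size is divided by 4, so it takes 6 divisions to reduce to a base case of size 1. The algorithm makes 6 recursive calls at each level.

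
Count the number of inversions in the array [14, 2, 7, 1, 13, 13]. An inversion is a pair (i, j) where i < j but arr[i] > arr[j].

Finding inversions in [14, 2, 7, 1, 13, 13]:

(0, 1): arr[0]=14 > arr[1]=2
(0, 2): arr[0]=14 > arr[2]=7
(0, 3): arr[0]=14 > arr[3]=1
(0, 4): arr[0]=14 > arr[4]=13
(0, 5): arr[0]=14 > arr[5]=13
(1, 3): arr[1]=2 > arr[3]=1
(2, 3): arr[2]=7 > arr[3]=1

Total inversions: 7

The array has 7 inversion(s): (0,1), (0,2), (0,3), (0,4), (0,5), (1,3), (2,3). Each pair (i,j) satisfies i < j and arr[i] > arr[j].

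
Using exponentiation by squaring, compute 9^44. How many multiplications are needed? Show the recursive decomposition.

Computing 9^44 by squaring (build up from 9^1; each line after the first costs one multiplication):

9^1 = 9
9^2 = (9^1)^2 = 9^2 = 81
9^4 = (9^2)^2 = 81^2 = 6561
9^5 = 9 * 9^4 = 9 * 6561 = 59049
9^10 = (9^5)^2 = 59049^2 = 3486784401
9^11 = 9 * 9^10 = 9 * 3486784401 = 31381059609
9^22 = (9^11)^2 = 31381059609^2 = 984770902183611232881
9^44 = (9^22)^2 = 984770902183611232881^2 = 969773729787523602876821942164080815560161

Result: 969773729787523602876821942164080815560161
Multiplications needed: 7 (7 lines after 9^1)

9^44 = 969773729787523602876821942164080815560161. Using exponentiation by squaring, this requires 7 multiplications. The key idea: if the exponent is even, square the half-power; if odd, multiply by the base once.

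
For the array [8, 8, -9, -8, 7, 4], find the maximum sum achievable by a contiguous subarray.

Using Kadane's algorithm on [8, 8, -9, -8, 7, 4]:

Scanning through the array:
Position 1 (value 8): max_ending_here = 16, max_so_far = 16
Position 2 (value -9): max_ending_here = 7, max_so_far = 16
Position 3 (value -8): max_ending_here = -1, max_so_far = 16
Position 4 (value 7): max_ending_here = 7, max_so_far = 16
Position 5 (value 4): max_ending_here = 11, max_so_far = 16

Maximum subarray: [8, 8]
Maximum sum: 16

The maximum subarray is [8, 8] with sum 16. This subarray runs from index 0 to index 1.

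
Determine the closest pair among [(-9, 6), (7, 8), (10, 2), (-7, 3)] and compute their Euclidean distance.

Computing all pairwise distances among 4 points:

d((-9, 6), (7, 8)) = 16.1245
d((-9, 6), (10, 2)) = 19.4165
d((-9, 6), (-7, 3)) = 3.6056 <-- minimum
d((7, 8), (10, 2)) = 6.7082
d((7, 8), (-7, 3)) = 14.8661
d((10, 2), (-7, 3)) = 17.0294

Closest pair: (-9, 6) and (-7, 3) with distance 3.6056

The closest pair is (-9, 6) and (-7, 3) with Euclidean distance 3.6056. For 4 points, brute-force pairwise comparison is shown above. For large n, the divide-and-conquer algorithm (sort by x, recurse on halves, check the dividing strip) achieves O(n log n).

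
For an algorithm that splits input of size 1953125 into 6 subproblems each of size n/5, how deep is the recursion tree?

For divide and conquer with division factor 5:

Problem sizes at each level:
Level 0: 1953125
Level 1: 390625
Level 2: 78125
Level 3: 15625
Level 4: 3125
Level 5: 625
Level 6: 125
Level 7: 25
Level 8: 5
Level 9: 1

The root is level 0 and the size-1 base case is level 9 (the tree spans levels 0 through 9, i.e. 10 levels counting the root), so the depth is the number of divisions: log_5(1953125) = 9

The recursion tree depth is log_5(1953125) = 9. At each level, the problem size is divided by 5, so it takes 9 divisions to reduce to a base case of size 1. The algorithm makes 6 recursive calls at each level.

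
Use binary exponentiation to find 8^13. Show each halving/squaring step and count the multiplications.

Computing 8^13 by squaring (build up from 8^1; each line after the first costs one multiplication):

8^1 = 8
8^2 = (8^1)^2 = 8^2 = 64
8^3 = 8 * 8^2 = 8 * 64 = 512
8^6 = (8^3)^2 = 512^2 = 262144
8^12 = (8^6)^2 = 262144^2 = 68719476736
8^13 = 8 * 8^12 = 8 * 68719476736 = 549755813888

Result: 549755813888
Multiplications needed: 5 (5 lines after 8^1)

8^13 = 549755813888. Using exponentiation by squaring, this requires 5 multiplications. The key idea: if the exponent is even, square the half-power; if odd, multiply by the base once.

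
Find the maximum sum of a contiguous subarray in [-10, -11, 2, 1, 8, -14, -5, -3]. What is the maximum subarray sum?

Using Kadane's algorithm on [-10, -11, 2, 1, 8, -14, -5, -3]:

Scanning through the array:
Position 1 (value -11): max_ending_here = -11, max_so_far = -10
Position 2 (value 2): max_ending_here = 2, max_so_far = 2
Position 3 (value 1): max_ending_here = 3, max_so_far = 3
Position 4 (value 8): max_ending_here = 11, max_so_far = 11
Position 5 (value -14): max_ending_here = -3, max_so_far = 11
Position 6 (value -5): max_ending_here = -5, max_so_far = 11
Position 7 (value -3): max_ending_here = -3, max_so_far = 11

Maximum subarray: [2, 1, 8]
Maximum sum: 11

The maximum subarray is [2, 1, 8] with sum 11. This subarray runs from index 2 to index 4.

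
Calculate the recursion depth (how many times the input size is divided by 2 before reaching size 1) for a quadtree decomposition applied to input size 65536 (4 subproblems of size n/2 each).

For divide and conquer with division factor 2:

Problem sizes at each level:
Level 0: 65536
Level 1: 32768
Level 2: 16384
Level 3: 8192
Level 4: 4096
Level 5: 2048
Level 6: 1024
Level 7: 512
Level 8: 256
Level 9: 128
Level 10: 64
Level 11: 32
Level 12: 16
Level 13: 8
Level 14: 4
Level 15: 2
Level 16: 1

The root is level 0 and the size-1 base case is level 16 (the tree spans levels 0 through 16, i.e. 17 levels counting the root), so the depth is the number of divisions: log_2(65536) = 16

The recursion tree depth is log_2(65536) = 16. At each level, the problem size is divided by 2, so it takes 16 divisions to reduce to a base case of size 1. The algorithm makes 4 recursive calls at each level.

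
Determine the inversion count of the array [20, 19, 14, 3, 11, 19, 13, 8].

Finding inversions in [20, 19, 14, 3, 11, 19, 13, 8]:

(0, 1): arr[0]=20 > arr[1]=19
(0, 2): arr[0]=20 > arr[2]=14
(0, 3): arr[0]=20 > arr[3]=3
(0, 4): arr[0]=20 > arr[4]=11
(0, 5): arr[0]=20 > arr[5]=19
(0, 6): arr[0]=20 > arr[6]=13
(0, 7): arr[0]=20 > arr[7]=8
(1, 2): arr[1]=19 > arr[2]=14
(1, 3): arr[1]=19 > arr[3]=3
(1, 4): arr[1]=19 > arr[4]=11
(1, 6): arr[1]=19 > arr[6]=13
(1, 7): arr[1]=19 > arr[7]=8
(2, 3): arr[2]=14 > arr[3]=3
(2, 4): arr[2]=14 > arr[4]=11
(2, 6): arr[2]=14 > arr[6]=13
(2, 7): arr[2]=14 > arr[7]=8
(4, 7): arr[4]=11 > arr[7]=8
(5, 6): arr[5]=19 > arr[6]=13
(5, 7): arr[5]=19 > arr[7]=8
(6, 7): arr[6]=13 > arr[7]=8

Total inversions: 20

The array has 20 inversion(s): (0,1), (0,2), (0,3), (0,4), (0,5), (0,6), (0,7), (1,2), (1,3), (1,4), (1,6), (1,7), (2,3), (2,4), (2,6), (2,7), (4,7), (5,6), (5,7), (6,7). Each pair (i,j) satisfies i < j and arr[i] > arr[j].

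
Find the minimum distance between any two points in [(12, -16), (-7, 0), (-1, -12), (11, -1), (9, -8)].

Computing all pairwise distances among 5 points:

d((12, -16), (-7, 0)) = 24.8395
d((12, -16), (-1, -12)) = 13.6015
d((12, -16), (11, -1)) = 15.0333
d((12, -16), (9, -8)) = 8.544
d((-7, 0), (-1, -12)) = 13.4164
d((-7, 0), (11, -1)) = 18.0278
d((-7, 0), (9, -8)) = 17.8885
d((-1, -12), (11, -1)) = 16.2788
d((-1, -12), (9, -8)) = 10.7703
d((11, -1), (9, -8)) = 7.2801 <-- minimum

Closest pair: (11, -1) and (9, -8) with distance 7.2801

The closest pair is (11, -1) and (9, -8) with Euclidean distance 7.2801. For 5 points, brute-force pairwise comparison is shown above. For large n, the divide-and-conquer algorithm (sort by x, recurse on halves, check the dividing strip) achieves O(n log n).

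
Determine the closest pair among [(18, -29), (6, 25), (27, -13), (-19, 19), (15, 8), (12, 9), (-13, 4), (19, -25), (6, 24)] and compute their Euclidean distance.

Computing all pairwise distances among 9 points:

d((18, -29), (6, 25)) = 55.3173
d((18, -29), (27, -13)) = 18.3576
d((18, -29), (-19, 19)) = 60.6053
d((18, -29), (15, 8)) = 37.1214
d((18, -29), (12, 9)) = 38.4708
d((18, -29), (-13, 4)) = 45.2769
d((18, -29), (19, -25)) = 4.1231
d((18, -29), (6, 24)) = 54.3415
d((6, 25), (27, -13)) = 43.4166
d((6, 25), (-19, 19)) = 25.7099
d((6, 25), (15, 8)) = 19.2354
d((6, 25), (12, 9)) = 17.088
d((6, 25), (-13, 4)) = 28.3196
d((6, 25), (19, -25)) = 51.6624
d((6, 25), (6, 24)) = 1.0 <-- minimum
d((27, -13), (-19, 19)) = 56.0357
d((27, -13), (15, 8)) = 24.1868
d((27, -13), (12, 9)) = 26.6271
d((27, -13), (-13, 4)) = 43.4626
d((27, -13), (19, -25)) = 14.4222
d((27, -13), (6, 24)) = 42.5441
d((-19, 19), (15, 8)) = 35.7351
d((-19, 19), (12, 9)) = 32.573
d((-19, 19), (-13, 4)) = 16.1555
d((-19, 19), (19, -25)) = 58.1378
d((-19, 19), (6, 24)) = 25.4951
d((15, 8), (12, 9)) = 3.1623
d((15, 8), (-13, 4)) = 28.2843
d((15, 8), (19, -25)) = 33.2415
d((15, 8), (6, 24)) = 18.3576
d((12, 9), (-13, 4)) = 25.4951
d((12, 9), (19, -25)) = 34.7131
d((12, 9), (6, 24)) = 16.1555
d((-13, 4), (19, -25)) = 43.1856
d((-13, 4), (6, 24)) = 27.5862
d((19, -25), (6, 24)) = 50.6952

Closest pair: (6, 25) and (6, 24) with distance 1.0

The closest pair is (6, 25) and (6, 24) with Euclidean distance 1.0. For 9 points, brute-force pairwise comparison is shown above. For large n, the divide-and-conquer algorithm (sort by x, recurse on halves, check the dividing strip) achieves O(n log n).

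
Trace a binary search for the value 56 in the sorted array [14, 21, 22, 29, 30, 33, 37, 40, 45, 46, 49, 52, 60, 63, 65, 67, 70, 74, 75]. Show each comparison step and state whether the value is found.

Binary search for 56 in [14, 21, 22, 29, 30, 33, 37, 40, 45, 46, 49, 52, 60, 63, 65, 67, 70, 74, 75]:

lo=0, hi=18, mid=9, arr[mid]=46 -> 46 < 56, search right half
lo=10, hi=18, mid=14, arr[mid]=65 -> 65 > 56, search left half
lo=10, hi=13, mid=11, arr[mid]=52 -> 52 < 56, search right half
lo=12, hi=13, mid=12, arr[mid]=60 -> 60 > 56, search left half
lo=12 > hi=11, target 56 not found

Binary search determines that 56 is not in the array after 4 comparisons. The search space was exhausted without finding the target.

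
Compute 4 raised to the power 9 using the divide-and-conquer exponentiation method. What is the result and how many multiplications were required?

Computing 4^9 by squaring (build up from 4^1; each line after the first costs one multiplication):

4^1 = 4
4^2 = (4^1)^2 = 4^2 = 16
4^4 = (4^2)^2 = 16^2 = 256
4^8 = (4^4)^2 = 256^2 = 65536
4^9 = 4 * 4^8 = 4 * 65536 = 262144

Result: 262144
Multiplications needed: 4 (4 lines after 4^1)

4^9 = 262144. Using exponentiation by squaring, this requires 4 multiplications. The key idea: if the exponent is even, square the half-power; if odd, multiply by the base once.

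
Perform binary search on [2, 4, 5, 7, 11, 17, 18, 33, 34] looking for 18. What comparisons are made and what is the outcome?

Binary search for 18 in [2, 4, 5, 7, 11, 17, 18, 33, 34]:

lo=0, hi=8, mid=4, arr[mid]=11 -> 11 < 18, search right half
lo=5, hi=8, mid=6, arr[mid]=18 -> Found target at index 6!

Binary search finds 18 at index 6 after 2 comparisons. The search repeatedly halves the search space by comparing with the middle element.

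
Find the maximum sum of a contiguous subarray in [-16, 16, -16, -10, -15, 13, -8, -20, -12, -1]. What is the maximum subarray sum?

Using Kadane's algorithm on [-16, 16, -16, -10, -15, 13, -8, -20, -12, -1]:

Scanning through the array:
Position 1 (value 16): max_ending_here = 16, max_so_far = 16
Position 2 (value -16): max_ending_here = 0, max_so_far = 16
Position 3 (value -10): max_ending_here = -10, max_so_far = 16
Position 4 (value -15): max_ending_here = -15, max_so_far = 16
Position 5 (value 13): max_ending_here = 13, max_so_far = 16
Position 6 (value -8): max_ending_here = 5, max_so_far = 16
Position 7 (value -20): max_ending_here = -15, max_so_far = 16
Position 8 (value -12): max_ending_here = -12, max_so_far = 16
Position 9 (value -1): max_ending_here = -1, max_so_far = 16

Maximum subarray: [16]
Maximum sum: 16

The maximum subarray is [16] with sum 16. This subarray runs from index 1 to index 1.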